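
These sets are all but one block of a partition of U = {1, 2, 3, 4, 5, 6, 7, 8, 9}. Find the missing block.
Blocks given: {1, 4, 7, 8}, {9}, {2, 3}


U = {1, 2, 3, 4, 5, 6, 7, 8, 9}
Shown blocks: {1, 4, 7, 8}, {9}, {2, 3}
A partition's blocks are pairwise disjoint and cover U, so the missing block = U \ (union of shown blocks).
Union of shown blocks: {1, 2, 3, 4, 7, 8, 9}
Missing block = U \ (union) = {5, 6}

{5, 6}


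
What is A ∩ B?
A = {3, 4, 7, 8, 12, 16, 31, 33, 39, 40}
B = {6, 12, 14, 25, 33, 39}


Set A = {3, 4, 7, 8, 12, 16, 31, 33, 39, 40}
Set B = {6, 12, 14, 25, 33, 39}
A ∩ B includes only elements in both sets.
Check each element of A against B:
3 ✗, 4 ✗, 7 ✗, 8 ✗, 12 ✓, 16 ✗, 31 ✗, 33 ✓, 39 ✓, 40 ✗
A ∩ B = {12, 33, 39}

{12, 33, 39}


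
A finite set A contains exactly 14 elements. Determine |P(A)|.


The set has 14 elements.
The power set contains all possible subsets.
|P(A)| = 2^|A| = 2^14 = 16384

16384


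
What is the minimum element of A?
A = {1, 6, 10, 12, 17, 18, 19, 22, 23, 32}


Set A = {1, 6, 10, 12, 17, 18, 19, 22, 23, 32}
Elements in ascending order: 1, 6, 10, 12, 17, 18, 19, 22, 23, 32
The smallest element is 1.

1


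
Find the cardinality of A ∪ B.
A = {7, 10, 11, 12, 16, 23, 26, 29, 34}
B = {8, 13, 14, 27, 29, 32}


Set A = {7, 10, 11, 12, 16, 23, 26, 29, 34}, |A| = 9
Set B = {8, 13, 14, 27, 29, 32}, |B| = 6
A ∩ B = {29}, |A ∩ B| = 1
|A ∪ B| = |A| + |B| - |A ∩ B| = 9 + 6 - 1 = 14

14


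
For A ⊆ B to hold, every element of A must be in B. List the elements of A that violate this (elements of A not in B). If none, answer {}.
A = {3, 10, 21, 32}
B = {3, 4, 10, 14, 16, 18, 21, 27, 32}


Set A = {3, 10, 21, 32}
Set B = {3, 4, 10, 14, 16, 18, 21, 27, 32}
Check each element of A against B:
3 ∈ B, 10 ∈ B, 21 ∈ B, 32 ∈ B
Elements of A not in B: {}

{}


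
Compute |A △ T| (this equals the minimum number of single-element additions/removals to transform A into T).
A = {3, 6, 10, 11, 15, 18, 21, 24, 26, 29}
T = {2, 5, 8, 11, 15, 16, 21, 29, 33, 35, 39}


Set A = {3, 6, 10, 11, 15, 18, 21, 24, 26, 29}
Set T = {2, 5, 8, 11, 15, 16, 21, 29, 33, 35, 39}
Elements to remove from A (in A, not in T): {3, 6, 10, 18, 24, 26} → 6 removals
Elements to add to A (in T, not in A): {2, 5, 8, 16, 33, 35, 39} → 7 additions
Total edits = 6 + 7 = 13

13


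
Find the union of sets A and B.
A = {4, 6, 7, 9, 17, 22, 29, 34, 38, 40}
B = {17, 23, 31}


Set A = {4, 6, 7, 9, 17, 22, 29, 34, 38, 40}
Set B = {17, 23, 31}
A ∪ B includes all elements in either set.
Elements from A: {4, 6, 7, 9, 17, 22, 29, 34, 38, 40}
Elements from B not already included: {23, 31}
A ∪ B = {4, 6, 7, 9, 17, 22, 23, 29, 31, 34, 38, 40}

{4, 6, 7, 9, 17, 22, 23, 29, 31, 34, 38, 40}


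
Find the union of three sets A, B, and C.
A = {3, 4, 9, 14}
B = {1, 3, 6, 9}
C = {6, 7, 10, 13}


Set A = {3, 4, 9, 14}
Set B = {1, 3, 6, 9}
Set C = {6, 7, 10, 13}
First, A ∪ B = {1, 3, 4, 6, 9, 14}
Then, (A ∪ B) ∪ C = {1, 3, 4, 6, 7, 9, 10, 13, 14}

{1, 3, 4, 6, 7, 9, 10, 13, 14}


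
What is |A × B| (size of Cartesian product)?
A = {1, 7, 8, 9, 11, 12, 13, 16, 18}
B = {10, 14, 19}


Set A = {1, 7, 8, 9, 11, 12, 13, 16, 18} has 9 elements.
Set B = {10, 14, 19} has 3 elements.
|A × B| = |A| × |B| = 9 × 3 = 27

27


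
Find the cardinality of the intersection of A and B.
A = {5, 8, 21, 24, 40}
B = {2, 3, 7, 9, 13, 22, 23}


Set A = {5, 8, 21, 24, 40}
Set B = {2, 3, 7, 9, 13, 22, 23}
A ∩ B = {}
|A ∩ B| = 0

0


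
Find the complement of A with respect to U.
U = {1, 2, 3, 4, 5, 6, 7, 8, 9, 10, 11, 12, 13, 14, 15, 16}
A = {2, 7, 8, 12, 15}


Universal set U = {1, 2, 3, 4, 5, 6, 7, 8, 9, 10, 11, 12, 13, 14, 15, 16}
Set A = {2, 7, 8, 12, 15}
A' = U \ A = elements in U but not in A
Checking each element of U:
1 (not in A, include), 2 (in A, exclude), 3 (not in A, include), 4 (not in A, include), 5 (not in A, include), 6 (not in A, include), 7 (in A, exclude), 8 (in A, exclude), 9 (not in A, include), 10 (not in A, include), 11 (not in A, include), 12 (in A, exclude), 13 (not in A, include), 14 (not in A, include), 15 (in A, exclude), 16 (not in A, include)
A' = {1, 3, 4, 5, 6, 9, 10, 11, 13, 14, 16}

{1, 3, 4, 5, 6, 9, 10, 11, 13, 14, 16}


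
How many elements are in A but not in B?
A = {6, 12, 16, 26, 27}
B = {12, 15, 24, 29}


Set A = {6, 12, 16, 26, 27}
Set B = {12, 15, 24, 29}
A \ B = {6, 16, 26, 27}
|A \ B| = 4

4


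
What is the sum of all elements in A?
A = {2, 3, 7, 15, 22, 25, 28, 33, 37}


Set A = {2, 3, 7, 15, 22, 25, 28, 33, 37}
Sum = 2 + 3 + 7 + 15 + 22 + 25 + 28 + 33 + 37 = 172

172


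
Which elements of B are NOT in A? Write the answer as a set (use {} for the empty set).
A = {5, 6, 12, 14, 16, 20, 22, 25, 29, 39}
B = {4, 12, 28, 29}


Set A = {5, 6, 12, 14, 16, 20, 22, 25, 29, 39}
Set B = {4, 12, 28, 29}
Check each element of B against A:
4 ∉ A (include), 12 ∈ A, 28 ∉ A (include), 29 ∈ A
Elements of B not in A: {4, 28}

{4, 28}


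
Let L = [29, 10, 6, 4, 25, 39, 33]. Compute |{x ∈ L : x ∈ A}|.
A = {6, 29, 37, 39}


Set A = {6, 29, 37, 39}
Candidates: [29, 10, 6, 4, 25, 39, 33]
Check each candidate:
29 ∈ A, 10 ∉ A, 6 ∈ A, 4 ∉ A, 25 ∉ A, 39 ∈ A, 33 ∉ A
Count of candidates in A: 3

3


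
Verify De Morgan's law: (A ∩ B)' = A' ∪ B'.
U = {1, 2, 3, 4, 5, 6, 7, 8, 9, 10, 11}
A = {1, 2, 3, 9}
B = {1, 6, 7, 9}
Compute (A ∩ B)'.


U = {1, 2, 3, 4, 5, 6, 7, 8, 9, 10, 11}
A = {1, 2, 3, 9}, B = {1, 6, 7, 9}
A ∩ B = {1, 9}
(A ∩ B)' = U \ (A ∩ B) = {2, 3, 4, 5, 6, 7, 8, 10, 11}
Verification via A' ∪ B': A' = {4, 5, 6, 7, 8, 10, 11}, B' = {2, 3, 4, 5, 8, 10, 11}
A' ∪ B' = {2, 3, 4, 5, 6, 7, 8, 10, 11} ✓

{2, 3, 4, 5, 6, 7, 8, 10, 11}


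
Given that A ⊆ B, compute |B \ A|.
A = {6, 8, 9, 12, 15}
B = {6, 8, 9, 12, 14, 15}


Set A = {6, 8, 9, 12, 15}, |A| = 5
Set B = {6, 8, 9, 12, 14, 15}, |B| = 6
Since A ⊆ B: B \ A = {14}
|B| - |A| = 6 - 5 = 1

1


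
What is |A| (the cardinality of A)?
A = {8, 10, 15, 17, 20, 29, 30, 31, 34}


Set A = {8, 10, 15, 17, 20, 29, 30, 31, 34}
Listing elements: 8, 10, 15, 17, 20, 29, 30, 31, 34
Counting: 9 elements
|A| = 9

9


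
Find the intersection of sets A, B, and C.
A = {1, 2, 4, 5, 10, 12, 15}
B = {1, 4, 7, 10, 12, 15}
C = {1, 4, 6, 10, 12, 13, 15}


Set A = {1, 2, 4, 5, 10, 12, 15}
Set B = {1, 4, 7, 10, 12, 15}
Set C = {1, 4, 6, 10, 12, 13, 15}
First, A ∩ B = {1, 4, 10, 12, 15}
Then, (A ∩ B) ∩ C = {1, 4, 10, 12, 15}

{1, 4, 10, 12, 15}


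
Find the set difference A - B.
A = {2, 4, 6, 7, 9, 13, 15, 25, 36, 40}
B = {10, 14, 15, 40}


Set A = {2, 4, 6, 7, 9, 13, 15, 25, 36, 40}
Set B = {10, 14, 15, 40}
A \ B includes elements in A that are not in B.
Check each element of A:
2 (not in B, keep), 4 (not in B, keep), 6 (not in B, keep), 7 (not in B, keep), 9 (not in B, keep), 13 (not in B, keep), 15 (in B, remove), 25 (not in B, keep), 36 (not in B, keep), 40 (in B, remove)
A \ B = {2, 4, 6, 7, 9, 13, 25, 36}

{2, 4, 6, 7, 9, 13, 25, 36}


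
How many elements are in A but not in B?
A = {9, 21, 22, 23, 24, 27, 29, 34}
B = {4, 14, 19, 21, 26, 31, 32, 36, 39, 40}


Set A = {9, 21, 22, 23, 24, 27, 29, 34}
Set B = {4, 14, 19, 21, 26, 31, 32, 36, 39, 40}
A \ B = {9, 22, 23, 24, 27, 29, 34}
|A \ B| = 7

7


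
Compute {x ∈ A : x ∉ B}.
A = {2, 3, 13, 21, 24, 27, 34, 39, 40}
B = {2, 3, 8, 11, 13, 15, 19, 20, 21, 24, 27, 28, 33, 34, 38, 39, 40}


Set A = {2, 3, 13, 21, 24, 27, 34, 39, 40}
Set B = {2, 3, 8, 11, 13, 15, 19, 20, 21, 24, 27, 28, 33, 34, 38, 39, 40}
Check each element of A against B:
2 ∈ B, 3 ∈ B, 13 ∈ B, 21 ∈ B, 24 ∈ B, 27 ∈ B, 34 ∈ B, 39 ∈ B, 40 ∈ B
Elements of A not in B: {}

{}


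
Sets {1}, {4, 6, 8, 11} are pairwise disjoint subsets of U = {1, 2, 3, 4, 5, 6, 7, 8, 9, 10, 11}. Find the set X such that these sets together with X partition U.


U = {1, 2, 3, 4, 5, 6, 7, 8, 9, 10, 11}
Shown blocks: {1}, {4, 6, 8, 11}
A partition's blocks are pairwise disjoint and cover U, so the missing block = U \ (union of shown blocks).
Union of shown blocks: {1, 4, 6, 8, 11}
Missing block = U \ (union) = {2, 3, 5, 7, 9, 10}

{2, 3, 5, 7, 9, 10}


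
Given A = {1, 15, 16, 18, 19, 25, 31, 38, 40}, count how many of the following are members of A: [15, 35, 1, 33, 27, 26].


Set A = {1, 15, 16, 18, 19, 25, 31, 38, 40}
Candidates: [15, 35, 1, 33, 27, 26]
Check each candidate:
15 ∈ A, 35 ∉ A, 1 ∈ A, 33 ∉ A, 27 ∉ A, 26 ∉ A
Count of candidates in A: 2

2


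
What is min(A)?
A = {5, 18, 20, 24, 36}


Set A = {5, 18, 20, 24, 36}
Elements in ascending order: 5, 18, 20, 24, 36
The smallest element is 5.

5


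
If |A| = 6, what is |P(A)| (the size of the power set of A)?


The set has 6 elements.
The power set contains all possible subsets.
|P(A)| = 2^|A| = 2^6 = 64

64


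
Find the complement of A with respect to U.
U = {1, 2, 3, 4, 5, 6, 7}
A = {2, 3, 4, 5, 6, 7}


Universal set U = {1, 2, 3, 4, 5, 6, 7}
Set A = {2, 3, 4, 5, 6, 7}
A' = U \ A = elements in U but not in A
Checking each element of U:
1 (not in A, include), 2 (in A, exclude), 3 (in A, exclude), 4 (in A, exclude), 5 (in A, exclude), 6 (in A, exclude), 7 (in A, exclude)
A' = {1}

{1}


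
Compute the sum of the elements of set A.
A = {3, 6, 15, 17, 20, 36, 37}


Set A = {3, 6, 15, 17, 20, 36, 37}
Sum = 3 + 6 + 15 + 17 + 20 + 36 + 37 = 134

134


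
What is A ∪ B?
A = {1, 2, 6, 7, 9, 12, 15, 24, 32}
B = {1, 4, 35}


Set A = {1, 2, 6, 7, 9, 12, 15, 24, 32}
Set B = {1, 4, 35}
A ∪ B includes all elements in either set.
Elements from A: {1, 2, 6, 7, 9, 12, 15, 24, 32}
Elements from B not already included: {4, 35}
A ∪ B = {1, 2, 4, 6, 7, 9, 12, 15, 24, 32, 35}

{1, 2, 4, 6, 7, 9, 12, 15, 24, 32, 35}


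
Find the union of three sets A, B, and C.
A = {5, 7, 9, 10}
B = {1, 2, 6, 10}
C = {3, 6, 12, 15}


Set A = {5, 7, 9, 10}
Set B = {1, 2, 6, 10}
Set C = {3, 6, 12, 15}
First, A ∪ B = {1, 2, 5, 6, 7, 9, 10}
Then, (A ∪ B) ∪ C = {1, 2, 3, 5, 6, 7, 9, 10, 12, 15}

{1, 2, 3, 5, 6, 7, 9, 10, 12, 15}


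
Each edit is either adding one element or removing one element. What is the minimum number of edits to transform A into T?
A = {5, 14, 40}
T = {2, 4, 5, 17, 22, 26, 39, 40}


Set A = {5, 14, 40}
Set T = {2, 4, 5, 17, 22, 26, 39, 40}
Elements to remove from A (in A, not in T): {14} → 1 removals
Elements to add to A (in T, not in A): {2, 4, 17, 22, 26, 39} → 6 additions
Total edits = 1 + 6 = 7

7


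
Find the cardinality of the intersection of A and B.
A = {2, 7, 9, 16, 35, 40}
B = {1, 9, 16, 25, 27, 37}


Set A = {2, 7, 9, 16, 35, 40}
Set B = {1, 9, 16, 25, 27, 37}
A ∩ B = {9, 16}
|A ∩ B| = 2

2


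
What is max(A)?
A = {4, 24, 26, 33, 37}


Set A = {4, 24, 26, 33, 37}
Elements in ascending order: 4, 24, 26, 33, 37
The largest element is 37.

37


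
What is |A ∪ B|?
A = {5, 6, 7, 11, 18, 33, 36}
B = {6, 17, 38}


Set A = {5, 6, 7, 11, 18, 33, 36}, |A| = 7
Set B = {6, 17, 38}, |B| = 3
A ∩ B = {6}, |A ∩ B| = 1
|A ∪ B| = |A| + |B| - |A ∩ B| = 7 + 3 - 1 = 9

9


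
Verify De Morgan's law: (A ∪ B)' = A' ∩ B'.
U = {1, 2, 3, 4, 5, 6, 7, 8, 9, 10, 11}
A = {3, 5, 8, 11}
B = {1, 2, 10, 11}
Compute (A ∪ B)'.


U = {1, 2, 3, 4, 5, 6, 7, 8, 9, 10, 11}
A = {3, 5, 8, 11}, B = {1, 2, 10, 11}
A ∪ B = {1, 2, 3, 5, 8, 10, 11}
(A ∪ B)' = U \ (A ∪ B) = {4, 6, 7, 9}
Verification via A' ∩ B': A' = {1, 2, 4, 6, 7, 9, 10}, B' = {3, 4, 5, 6, 7, 8, 9}
A' ∩ B' = {4, 6, 7, 9} ✓

{4, 6, 7, 9}


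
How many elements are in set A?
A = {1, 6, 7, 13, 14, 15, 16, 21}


Set A = {1, 6, 7, 13, 14, 15, 16, 21}
Listing elements: 1, 6, 7, 13, 14, 15, 16, 21
Counting: 8 elements
|A| = 8

8


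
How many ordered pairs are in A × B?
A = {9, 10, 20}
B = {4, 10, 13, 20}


Set A = {9, 10, 20} has 3 elements.
Set B = {4, 10, 13, 20} has 4 elements.
|A × B| = |A| × |B| = 3 × 4 = 12

12


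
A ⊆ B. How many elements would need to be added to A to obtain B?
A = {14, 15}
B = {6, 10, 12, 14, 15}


Set A = {14, 15}, |A| = 2
Set B = {6, 10, 12, 14, 15}, |B| = 5
Since A ⊆ B: B \ A = {6, 10, 12}
|B| - |A| = 5 - 2 = 3

3


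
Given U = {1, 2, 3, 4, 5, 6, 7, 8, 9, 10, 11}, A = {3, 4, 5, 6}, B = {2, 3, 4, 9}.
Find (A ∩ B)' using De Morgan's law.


U = {1, 2, 3, 4, 5, 6, 7, 8, 9, 10, 11}
A = {3, 4, 5, 6}, B = {2, 3, 4, 9}
A ∩ B = {3, 4}
(A ∩ B)' = U \ (A ∩ B) = {1, 2, 5, 6, 7, 8, 9, 10, 11}
Verification via A' ∪ B': A' = {1, 2, 7, 8, 9, 10, 11}, B' = {1, 5, 6, 7, 8, 10, 11}
A' ∪ B' = {1, 2, 5, 6, 7, 8, 9, 10, 11} ✓

{1, 2, 5, 6, 7, 8, 9, 10, 11}


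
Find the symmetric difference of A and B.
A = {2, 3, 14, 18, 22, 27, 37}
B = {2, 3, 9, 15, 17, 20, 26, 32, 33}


Set A = {2, 3, 14, 18, 22, 27, 37}
Set B = {2, 3, 9, 15, 17, 20, 26, 32, 33}
A △ B = (A \ B) ∪ (B \ A)
Elements in A but not B: {14, 18, 22, 27, 37}
Elements in B but not A: {9, 15, 17, 20, 26, 32, 33}
A △ B = {9, 14, 15, 17, 18, 20, 22, 26, 27, 32, 33, 37}

{9, 14, 15, 17, 18, 20, 22, 26, 27, 32, 33, 37}


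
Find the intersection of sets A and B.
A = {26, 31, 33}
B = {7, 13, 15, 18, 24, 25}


Set A = {26, 31, 33}
Set B = {7, 13, 15, 18, 24, 25}
A ∩ B includes only elements in both sets.
Check each element of A against B:
26 ✗, 31 ✗, 33 ✗
A ∩ B = {}

{}


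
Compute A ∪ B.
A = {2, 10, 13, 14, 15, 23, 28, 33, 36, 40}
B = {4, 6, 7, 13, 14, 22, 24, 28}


Set A = {2, 10, 13, 14, 15, 23, 28, 33, 36, 40}
Set B = {4, 6, 7, 13, 14, 22, 24, 28}
A ∪ B includes all elements in either set.
Elements from A: {2, 10, 13, 14, 15, 23, 28, 33, 36, 40}
Elements from B not already included: {4, 6, 7, 22, 24}
A ∪ B = {2, 4, 6, 7, 10, 13, 14, 15, 22, 23, 24, 28, 33, 36, 40}

{2, 4, 6, 7, 10, 13, 14, 15, 22, 23, 24, 28, 33, 36, 40}


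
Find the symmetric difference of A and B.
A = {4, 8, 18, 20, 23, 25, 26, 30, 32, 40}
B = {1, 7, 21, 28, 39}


Set A = {4, 8, 18, 20, 23, 25, 26, 30, 32, 40}
Set B = {1, 7, 21, 28, 39}
A △ B = (A \ B) ∪ (B \ A)
Elements in A but not B: {4, 8, 18, 20, 23, 25, 26, 30, 32, 40}
Elements in B but not A: {1, 7, 21, 28, 39}
A △ B = {1, 4, 7, 8, 18, 20, 21, 23, 25, 26, 28, 30, 32, 39, 40}

{1, 4, 7, 8, 18, 20, 21, 23, 25, 26, 28, 30, 32, 39, 40}


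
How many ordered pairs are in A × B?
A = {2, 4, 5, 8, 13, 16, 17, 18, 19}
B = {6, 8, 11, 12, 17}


Set A = {2, 4, 5, 8, 13, 16, 17, 18, 19} has 9 elements.
Set B = {6, 8, 11, 12, 17} has 5 elements.
|A × B| = |A| × |B| = 9 × 5 = 45

45


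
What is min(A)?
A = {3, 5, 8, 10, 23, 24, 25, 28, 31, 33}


Set A = {3, 5, 8, 10, 23, 24, 25, 28, 31, 33}
Elements in ascending order: 3, 5, 8, 10, 23, 24, 25, 28, 31, 33
The smallest element is 3.

3


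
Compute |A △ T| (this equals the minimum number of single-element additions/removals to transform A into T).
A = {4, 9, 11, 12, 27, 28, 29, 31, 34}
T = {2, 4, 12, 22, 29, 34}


Set A = {4, 9, 11, 12, 27, 28, 29, 31, 34}
Set T = {2, 4, 12, 22, 29, 34}
Elements to remove from A (in A, not in T): {9, 11, 27, 28, 31} → 5 removals
Elements to add to A (in T, not in A): {2, 22} → 2 additions
Total edits = 5 + 2 = 7

7


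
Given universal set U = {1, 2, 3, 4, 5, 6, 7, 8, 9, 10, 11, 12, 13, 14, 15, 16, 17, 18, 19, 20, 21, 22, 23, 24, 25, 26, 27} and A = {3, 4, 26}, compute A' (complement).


Universal set U = {1, 2, 3, 4, 5, 6, 7, 8, 9, 10, 11, 12, 13, 14, 15, 16, 17, 18, 19, 20, 21, 22, 23, 24, 25, 26, 27}
Set A = {3, 4, 26}
A' = U \ A = elements in U but not in A
Checking each element of U:
1 (not in A, include), 2 (not in A, include), 3 (in A, exclude), 4 (in A, exclude), 5 (not in A, include), 6 (not in A, include), 7 (not in A, include), 8 (not in A, include), 9 (not in A, include), 10 (not in A, include), 11 (not in A, include), 12 (not in A, include), 13 (not in A, include), 14 (not in A, include), 15 (not in A, include), 16 (not in A, include), 17 (not in A, include), 18 (not in A, include), 19 (not in A, include), 20 (not in A, include), 21 (not in A, include), 22 (not in A, include), 23 (not in A, include), 24 (not in A, include), 25 (not in A, include), 26 (in A, exclude), 27 (not in A, include)
A' = {1, 2, 5, 6, 7, 8, 9, 10, 11, 12, 13, 14, 15, 16, 17, 18, 19, 20, 21, 22, 23, 24, 25, 27}

{1, 2, 5, 6, 7, 8, 9, 10, 11, 12, 13, 14, 15, 16, 17, 18, 19, 20, 21, 22, 23, 24, 25, 27}


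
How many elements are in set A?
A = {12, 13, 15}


Set A = {12, 13, 15}
Listing elements: 12, 13, 15
Counting: 3 elements
|A| = 3

3


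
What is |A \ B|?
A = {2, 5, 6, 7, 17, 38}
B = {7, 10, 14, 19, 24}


Set A = {2, 5, 6, 7, 17, 38}
Set B = {7, 10, 14, 19, 24}
A \ B = {2, 5, 6, 17, 38}
|A \ B| = 5

5


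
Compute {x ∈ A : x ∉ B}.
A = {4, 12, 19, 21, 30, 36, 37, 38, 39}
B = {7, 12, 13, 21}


Set A = {4, 12, 19, 21, 30, 36, 37, 38, 39}
Set B = {7, 12, 13, 21}
Check each element of A against B:
4 ∉ B (include), 12 ∈ B, 19 ∉ B (include), 21 ∈ B, 30 ∉ B (include), 36 ∉ B (include), 37 ∉ B (include), 38 ∉ B (include), 39 ∉ B (include)
Elements of A not in B: {4, 19, 30, 36, 37, 38, 39}

{4, 19, 30, 36, 37, 38, 39}


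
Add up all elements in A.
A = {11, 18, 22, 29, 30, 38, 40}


Set A = {11, 18, 22, 29, 30, 38, 40}
Sum = 11 + 18 + 22 + 29 + 30 + 38 + 40 = 188

188


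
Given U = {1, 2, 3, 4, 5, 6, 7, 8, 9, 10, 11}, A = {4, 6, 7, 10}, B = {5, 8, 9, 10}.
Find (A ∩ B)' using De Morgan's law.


U = {1, 2, 3, 4, 5, 6, 7, 8, 9, 10, 11}
A = {4, 6, 7, 10}, B = {5, 8, 9, 10}
A ∩ B = {10}
(A ∩ B)' = U \ (A ∩ B) = {1, 2, 3, 4, 5, 6, 7, 8, 9, 11}
Verification via A' ∪ B': A' = {1, 2, 3, 5, 8, 9, 11}, B' = {1, 2, 3, 4, 6, 7, 11}
A' ∪ B' = {1, 2, 3, 4, 5, 6, 7, 8, 9, 11} ✓

{1, 2, 3, 4, 5, 6, 7, 8, 9, 11}


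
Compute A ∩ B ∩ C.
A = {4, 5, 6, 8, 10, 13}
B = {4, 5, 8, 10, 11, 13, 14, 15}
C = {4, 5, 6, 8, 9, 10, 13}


Set A = {4, 5, 6, 8, 10, 13}
Set B = {4, 5, 8, 10, 11, 13, 14, 15}
Set C = {4, 5, 6, 8, 9, 10, 13}
First, A ∩ B = {4, 5, 8, 10, 13}
Then, (A ∩ B) ∩ C = {4, 5, 8, 10, 13}

{4, 5, 8, 10, 13}


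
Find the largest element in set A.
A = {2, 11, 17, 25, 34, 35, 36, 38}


Set A = {2, 11, 17, 25, 34, 35, 36, 38}
Elements in ascending order: 2, 11, 17, 25, 34, 35, 36, 38
The largest element is 38.

38


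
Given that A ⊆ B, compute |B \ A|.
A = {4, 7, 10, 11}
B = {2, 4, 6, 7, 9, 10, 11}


Set A = {4, 7, 10, 11}, |A| = 4
Set B = {2, 4, 6, 7, 9, 10, 11}, |B| = 7
Since A ⊆ B: B \ A = {2, 6, 9}
|B| - |A| = 7 - 4 = 3

3


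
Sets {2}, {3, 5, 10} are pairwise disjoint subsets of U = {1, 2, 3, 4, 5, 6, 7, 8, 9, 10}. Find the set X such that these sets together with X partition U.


U = {1, 2, 3, 4, 5, 6, 7, 8, 9, 10}
Shown blocks: {2}, {3, 5, 10}
A partition's blocks are pairwise disjoint and cover U, so the missing block = U \ (union of shown blocks).
Union of shown blocks: {2, 3, 5, 10}
Missing block = U \ (union) = {1, 4, 6, 7, 8, 9}

{1, 4, 6, 7, 8, 9}


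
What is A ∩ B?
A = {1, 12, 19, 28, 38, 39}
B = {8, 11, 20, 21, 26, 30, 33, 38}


Set A = {1, 12, 19, 28, 38, 39}
Set B = {8, 11, 20, 21, 26, 30, 33, 38}
A ∩ B includes only elements in both sets.
Check each element of A against B:
1 ✗, 12 ✗, 19 ✗, 28 ✗, 38 ✓, 39 ✗
A ∩ B = {38}

{38}


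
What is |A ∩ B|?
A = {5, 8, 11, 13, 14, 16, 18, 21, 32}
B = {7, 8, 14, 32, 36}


Set A = {5, 8, 11, 13, 14, 16, 18, 21, 32}
Set B = {7, 8, 14, 32, 36}
A ∩ B = {8, 14, 32}
|A ∩ B| = 3

3


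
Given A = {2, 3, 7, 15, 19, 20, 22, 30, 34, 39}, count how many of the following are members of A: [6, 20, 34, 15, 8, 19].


Set A = {2, 3, 7, 15, 19, 20, 22, 30, 34, 39}
Candidates: [6, 20, 34, 15, 8, 19]
Check each candidate:
6 ∉ A, 20 ∈ A, 34 ∈ A, 15 ∈ A, 8 ∉ A, 19 ∈ A
Count of candidates in A: 4

4


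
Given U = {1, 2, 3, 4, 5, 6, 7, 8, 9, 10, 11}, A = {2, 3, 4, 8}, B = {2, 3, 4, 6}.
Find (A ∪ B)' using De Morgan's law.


U = {1, 2, 3, 4, 5, 6, 7, 8, 9, 10, 11}
A = {2, 3, 4, 8}, B = {2, 3, 4, 6}
A ∪ B = {2, 3, 4, 6, 8}
(A ∪ B)' = U \ (A ∪ B) = {1, 5, 7, 9, 10, 11}
Verification via A' ∩ B': A' = {1, 5, 6, 7, 9, 10, 11}, B' = {1, 5, 7, 8, 9, 10, 11}
A' ∩ B' = {1, 5, 7, 9, 10, 11} ✓

{1, 5, 7, 9, 10, 11}


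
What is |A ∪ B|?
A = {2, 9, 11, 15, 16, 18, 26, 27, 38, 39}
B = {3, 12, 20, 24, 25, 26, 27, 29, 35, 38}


Set A = {2, 9, 11, 15, 16, 18, 26, 27, 38, 39}, |A| = 10
Set B = {3, 12, 20, 24, 25, 26, 27, 29, 35, 38}, |B| = 10
A ∩ B = {26, 27, 38}, |A ∩ B| = 3
|A ∪ B| = |A| + |B| - |A ∩ B| = 10 + 10 - 3 = 17

17


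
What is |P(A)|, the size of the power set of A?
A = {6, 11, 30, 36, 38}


Set A = {6, 11, 30, 36, 38}
|A| = 5
The power set P(A) contains all subsets of A.
|P(A)| = 2^|A| = 2^5 = 32

32


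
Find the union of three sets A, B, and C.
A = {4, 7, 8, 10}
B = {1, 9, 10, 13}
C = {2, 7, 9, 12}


Set A = {4, 7, 8, 10}
Set B = {1, 9, 10, 13}
Set C = {2, 7, 9, 12}
First, A ∪ B = {1, 4, 7, 8, 9, 10, 13}
Then, (A ∪ B) ∪ C = {1, 2, 4, 7, 8, 9, 10, 12, 13}

{1, 2, 4, 7, 8, 9, 10, 12, 13}


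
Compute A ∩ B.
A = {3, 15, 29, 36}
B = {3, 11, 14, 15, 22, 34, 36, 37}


Set A = {3, 15, 29, 36}
Set B = {3, 11, 14, 15, 22, 34, 36, 37}
A ∩ B includes only elements in both sets.
Check each element of A against B:
3 ✓, 15 ✓, 29 ✗, 36 ✓
A ∩ B = {3, 15, 36}

{3, 15, 36}


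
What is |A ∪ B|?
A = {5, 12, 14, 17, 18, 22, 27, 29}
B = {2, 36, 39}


Set A = {5, 12, 14, 17, 18, 22, 27, 29}, |A| = 8
Set B = {2, 36, 39}, |B| = 3
A ∩ B = {}, |A ∩ B| = 0
|A ∪ B| = |A| + |B| - |A ∩ B| = 8 + 3 - 0 = 11

11


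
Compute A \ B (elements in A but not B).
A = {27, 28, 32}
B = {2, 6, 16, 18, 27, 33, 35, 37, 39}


Set A = {27, 28, 32}
Set B = {2, 6, 16, 18, 27, 33, 35, 37, 39}
A \ B includes elements in A that are not in B.
Check each element of A:
27 (in B, remove), 28 (not in B, keep), 32 (not in B, keep)
A \ B = {28, 32}

{28, 32}


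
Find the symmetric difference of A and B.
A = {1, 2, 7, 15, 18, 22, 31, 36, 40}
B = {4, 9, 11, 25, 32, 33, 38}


Set A = {1, 2, 7, 15, 18, 22, 31, 36, 40}
Set B = {4, 9, 11, 25, 32, 33, 38}
A △ B = (A \ B) ∪ (B \ A)
Elements in A but not B: {1, 2, 7, 15, 18, 22, 31, 36, 40}
Elements in B but not A: {4, 9, 11, 25, 32, 33, 38}
A △ B = {1, 2, 4, 7, 9, 11, 15, 18, 22, 25, 31, 32, 33, 36, 38, 40}

{1, 2, 4, 7, 9, 11, 15, 18, 22, 25, 31, 32, 33, 36, 38, 40}


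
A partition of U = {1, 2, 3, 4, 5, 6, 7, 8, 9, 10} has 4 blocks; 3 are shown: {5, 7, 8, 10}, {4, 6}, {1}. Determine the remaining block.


U = {1, 2, 3, 4, 5, 6, 7, 8, 9, 10}
Shown blocks: {5, 7, 8, 10}, {4, 6}, {1}
A partition's blocks are pairwise disjoint and cover U, so the missing block = U \ (union of shown blocks).
Union of shown blocks: {1, 4, 5, 6, 7, 8, 10}
Missing block = U \ (union) = {2, 3, 9}

{2, 3, 9}


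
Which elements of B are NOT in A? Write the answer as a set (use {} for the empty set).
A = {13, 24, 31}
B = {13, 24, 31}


Set A = {13, 24, 31}
Set B = {13, 24, 31}
Check each element of B against A:
13 ∈ A, 24 ∈ A, 31 ∈ A
Elements of B not in A: {}

{}


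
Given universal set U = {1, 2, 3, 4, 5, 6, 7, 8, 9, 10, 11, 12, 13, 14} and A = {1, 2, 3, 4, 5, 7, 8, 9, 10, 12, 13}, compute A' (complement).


Universal set U = {1, 2, 3, 4, 5, 6, 7, 8, 9, 10, 11, 12, 13, 14}
Set A = {1, 2, 3, 4, 5, 7, 8, 9, 10, 12, 13}
A' = U \ A = elements in U but not in A
Checking each element of U:
1 (in A, exclude), 2 (in A, exclude), 3 (in A, exclude), 4 (in A, exclude), 5 (in A, exclude), 6 (not in A, include), 7 (in A, exclude), 8 (in A, exclude), 9 (in A, exclude), 10 (in A, exclude), 11 (not in A, include), 12 (in A, exclude), 13 (in A, exclude), 14 (not in A, include)
A' = {6, 11, 14}

{6, 11, 14}


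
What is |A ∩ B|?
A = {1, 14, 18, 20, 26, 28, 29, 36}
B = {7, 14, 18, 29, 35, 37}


Set A = {1, 14, 18, 20, 26, 28, 29, 36}
Set B = {7, 14, 18, 29, 35, 37}
A ∩ B = {14, 18, 29}
|A ∩ B| = 3

3


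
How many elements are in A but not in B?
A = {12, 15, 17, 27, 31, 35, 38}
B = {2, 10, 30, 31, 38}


Set A = {12, 15, 17, 27, 31, 35, 38}
Set B = {2, 10, 30, 31, 38}
A \ B = {12, 15, 17, 27, 35}
|A \ B| = 5

5


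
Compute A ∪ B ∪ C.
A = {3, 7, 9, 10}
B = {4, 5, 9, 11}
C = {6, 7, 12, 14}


Set A = {3, 7, 9, 10}
Set B = {4, 5, 9, 11}
Set C = {6, 7, 12, 14}
First, A ∪ B = {3, 4, 5, 7, 9, 10, 11}
Then, (A ∪ B) ∪ C = {3, 4, 5, 6, 7, 9, 10, 11, 12, 14}

{3, 4, 5, 6, 7, 9, 10, 11, 12, 14}


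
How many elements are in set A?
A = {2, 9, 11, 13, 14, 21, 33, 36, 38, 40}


Set A = {2, 9, 11, 13, 14, 21, 33, 36, 38, 40}
Listing elements: 2, 9, 11, 13, 14, 21, 33, 36, 38, 40
Counting: 10 elements
|A| = 10

10


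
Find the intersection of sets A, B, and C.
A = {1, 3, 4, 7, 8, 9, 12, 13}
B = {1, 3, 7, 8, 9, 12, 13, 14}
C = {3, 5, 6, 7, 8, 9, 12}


Set A = {1, 3, 4, 7, 8, 9, 12, 13}
Set B = {1, 3, 7, 8, 9, 12, 13, 14}
Set C = {3, 5, 6, 7, 8, 9, 12}
First, A ∩ B = {1, 3, 7, 8, 9, 12, 13}
Then, (A ∩ B) ∩ C = {3, 7, 8, 9, 12}

{3, 7, 8, 9, 12}


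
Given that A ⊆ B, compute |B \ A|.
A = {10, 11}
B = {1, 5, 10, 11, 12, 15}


Set A = {10, 11}, |A| = 2
Set B = {1, 5, 10, 11, 12, 15}, |B| = 6
Since A ⊆ B: B \ A = {1, 5, 12, 15}
|B| - |A| = 6 - 2 = 4

4


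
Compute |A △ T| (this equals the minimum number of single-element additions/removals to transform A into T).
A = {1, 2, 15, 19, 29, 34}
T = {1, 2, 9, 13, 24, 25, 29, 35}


Set A = {1, 2, 15, 19, 29, 34}
Set T = {1, 2, 9, 13, 24, 25, 29, 35}
Elements to remove from A (in A, not in T): {15, 19, 34} → 3 removals
Elements to add to A (in T, not in A): {9, 13, 24, 25, 35} → 5 additions
Total edits = 3 + 5 = 8

8


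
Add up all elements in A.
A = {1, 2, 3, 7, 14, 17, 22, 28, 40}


Set A = {1, 2, 3, 7, 14, 17, 22, 28, 40}
Sum = 1 + 2 + 3 + 7 + 14 + 17 + 22 + 28 + 40 = 134

134


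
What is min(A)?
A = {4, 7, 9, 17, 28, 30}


Set A = {4, 7, 9, 17, 28, 30}
Elements in ascending order: 4, 7, 9, 17, 28, 30
The smallest element is 4.

4


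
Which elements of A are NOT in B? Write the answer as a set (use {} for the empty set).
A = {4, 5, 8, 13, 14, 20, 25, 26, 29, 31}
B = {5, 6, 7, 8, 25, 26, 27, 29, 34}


Set A = {4, 5, 8, 13, 14, 20, 25, 26, 29, 31}
Set B = {5, 6, 7, 8, 25, 26, 27, 29, 34}
Check each element of A against B:
4 ∉ B (include), 5 ∈ B, 8 ∈ B, 13 ∉ B (include), 14 ∉ B (include), 20 ∉ B (include), 25 ∈ B, 26 ∈ B, 29 ∈ B, 31 ∉ B (include)
Elements of A not in B: {4, 13, 14, 20, 31}

{4, 13, 14, 20, 31}


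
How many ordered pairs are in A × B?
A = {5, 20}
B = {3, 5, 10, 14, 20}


Set A = {5, 20} has 2 elements.
Set B = {3, 5, 10, 14, 20} has 5 elements.
|A × B| = |A| × |B| = 2 × 5 = 10

10


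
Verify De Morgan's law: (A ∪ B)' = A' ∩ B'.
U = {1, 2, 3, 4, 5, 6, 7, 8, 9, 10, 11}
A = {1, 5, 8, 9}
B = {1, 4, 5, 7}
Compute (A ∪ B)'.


U = {1, 2, 3, 4, 5, 6, 7, 8, 9, 10, 11}
A = {1, 5, 8, 9}, B = {1, 4, 5, 7}
A ∪ B = {1, 4, 5, 7, 8, 9}
(A ∪ B)' = U \ (A ∪ B) = {2, 3, 6, 10, 11}
Verification via A' ∩ B': A' = {2, 3, 4, 6, 7, 10, 11}, B' = {2, 3, 6, 8, 9, 10, 11}
A' ∩ B' = {2, 3, 6, 10, 11} ✓

{2, 3, 6, 10, 11}


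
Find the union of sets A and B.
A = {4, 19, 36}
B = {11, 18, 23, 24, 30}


Set A = {4, 19, 36}
Set B = {11, 18, 23, 24, 30}
A ∪ B includes all elements in either set.
Elements from A: {4, 19, 36}
Elements from B not already included: {11, 18, 23, 24, 30}
A ∪ B = {4, 11, 18, 19, 23, 24, 30, 36}

{4, 11, 18, 19, 23, 24, 30, 36}


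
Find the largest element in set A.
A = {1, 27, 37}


Set A = {1, 27, 37}
Elements in ascending order: 1, 27, 37
The largest element is 37.

37


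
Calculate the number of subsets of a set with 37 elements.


The set has 37 elements.
The power set contains all possible subsets.
|P(A)| = 2^|A| = 2^37 = 137438953472

137438953472


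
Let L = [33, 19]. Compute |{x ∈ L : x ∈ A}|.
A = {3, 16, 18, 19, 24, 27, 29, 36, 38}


Set A = {3, 16, 18, 19, 24, 27, 29, 36, 38}
Candidates: [33, 19]
Check each candidate:
33 ∉ A, 19 ∈ A
Count of candidates in A: 1

1


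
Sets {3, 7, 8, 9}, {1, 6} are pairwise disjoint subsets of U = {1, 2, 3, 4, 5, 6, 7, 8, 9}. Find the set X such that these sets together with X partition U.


U = {1, 2, 3, 4, 5, 6, 7, 8, 9}
Shown blocks: {3, 7, 8, 9}, {1, 6}
A partition's blocks are pairwise disjoint and cover U, so the missing block = U \ (union of shown blocks).
Union of shown blocks: {1, 3, 6, 7, 8, 9}
Missing block = U \ (union) = {2, 4, 5}

{2, 4, 5}


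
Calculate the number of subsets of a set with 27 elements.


The set has 27 elements.
The power set contains all possible subsets.
|P(A)| = 2^|A| = 2^27 = 134217728

134217728


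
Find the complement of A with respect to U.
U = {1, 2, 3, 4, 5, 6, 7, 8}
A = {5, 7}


Universal set U = {1, 2, 3, 4, 5, 6, 7, 8}
Set A = {5, 7}
A' = U \ A = elements in U but not in A
Checking each element of U:
1 (not in A, include), 2 (not in A, include), 3 (not in A, include), 4 (not in A, include), 5 (in A, exclude), 6 (not in A, include), 7 (in A, exclude), 8 (not in A, include)
A' = {1, 2, 3, 4, 6, 8}

{1, 2, 3, 4, 6, 8}


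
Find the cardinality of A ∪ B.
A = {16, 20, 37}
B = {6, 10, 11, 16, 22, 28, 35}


Set A = {16, 20, 37}, |A| = 3
Set B = {6, 10, 11, 16, 22, 28, 35}, |B| = 7
A ∩ B = {16}, |A ∩ B| = 1
|A ∪ B| = |A| + |B| - |A ∩ B| = 3 + 7 - 1 = 9

9


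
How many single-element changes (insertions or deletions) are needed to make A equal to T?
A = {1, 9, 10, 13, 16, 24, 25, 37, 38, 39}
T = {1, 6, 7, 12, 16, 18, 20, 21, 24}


Set A = {1, 9, 10, 13, 16, 24, 25, 37, 38, 39}
Set T = {1, 6, 7, 12, 16, 18, 20, 21, 24}
Elements to remove from A (in A, not in T): {9, 10, 13, 25, 37, 38, 39} → 7 removals
Elements to add to A (in T, not in A): {6, 7, 12, 18, 20, 21} → 6 additions
Total edits = 7 + 6 = 13

13


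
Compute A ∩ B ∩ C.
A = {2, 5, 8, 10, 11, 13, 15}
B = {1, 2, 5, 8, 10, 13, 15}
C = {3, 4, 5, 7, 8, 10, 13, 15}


Set A = {2, 5, 8, 10, 11, 13, 15}
Set B = {1, 2, 5, 8, 10, 13, 15}
Set C = {3, 4, 5, 7, 8, 10, 13, 15}
First, A ∩ B = {2, 5, 8, 10, 13, 15}
Then, (A ∩ B) ∩ C = {5, 8, 10, 13, 15}

{5, 8, 10, 13, 15}


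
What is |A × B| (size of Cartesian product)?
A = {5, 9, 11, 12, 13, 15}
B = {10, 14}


Set A = {5, 9, 11, 12, 13, 15} has 6 elements.
Set B = {10, 14} has 2 elements.
|A × B| = |A| × |B| = 6 × 2 = 12

12


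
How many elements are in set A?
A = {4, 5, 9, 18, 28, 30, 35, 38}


Set A = {4, 5, 9, 18, 28, 30, 35, 38}
Listing elements: 4, 5, 9, 18, 28, 30, 35, 38
Counting: 8 elements
|A| = 8

8


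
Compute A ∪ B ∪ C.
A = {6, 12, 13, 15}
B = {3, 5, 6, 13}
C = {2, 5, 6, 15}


Set A = {6, 12, 13, 15}
Set B = {3, 5, 6, 13}
Set C = {2, 5, 6, 15}
First, A ∪ B = {3, 5, 6, 12, 13, 15}
Then, (A ∪ B) ∪ C = {2, 3, 5, 6, 12, 13, 15}

{2, 3, 5, 6, 12, 13, 15}


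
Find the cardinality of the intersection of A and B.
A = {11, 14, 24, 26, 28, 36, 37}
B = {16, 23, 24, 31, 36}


Set A = {11, 14, 24, 26, 28, 36, 37}
Set B = {16, 23, 24, 31, 36}
A ∩ B = {24, 36}
|A ∩ B| = 2

2


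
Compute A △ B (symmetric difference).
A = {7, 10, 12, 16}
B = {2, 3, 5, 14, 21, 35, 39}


Set A = {7, 10, 12, 16}
Set B = {2, 3, 5, 14, 21, 35, 39}
A △ B = (A \ B) ∪ (B \ A)
Elements in A but not B: {7, 10, 12, 16}
Elements in B but not A: {2, 3, 5, 14, 21, 35, 39}
A △ B = {2, 3, 5, 7, 10, 12, 14, 16, 21, 35, 39}

{2, 3, 5, 7, 10, 12, 14, 16, 21, 35, 39}


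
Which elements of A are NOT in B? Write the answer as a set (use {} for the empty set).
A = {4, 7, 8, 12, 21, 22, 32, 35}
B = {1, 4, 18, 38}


Set A = {4, 7, 8, 12, 21, 22, 32, 35}
Set B = {1, 4, 18, 38}
Check each element of A against B:
4 ∈ B, 7 ∉ B (include), 8 ∉ B (include), 12 ∉ B (include), 21 ∉ B (include), 22 ∉ B (include), 32 ∉ B (include), 35 ∉ B (include)
Elements of A not in B: {7, 8, 12, 21, 22, 32, 35}

{7, 8, 12, 21, 22, 32, 35}


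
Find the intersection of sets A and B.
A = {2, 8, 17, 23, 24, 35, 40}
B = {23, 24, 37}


Set A = {2, 8, 17, 23, 24, 35, 40}
Set B = {23, 24, 37}
A ∩ B includes only elements in both sets.
Check each element of A against B:
2 ✗, 8 ✗, 17 ✗, 23 ✓, 24 ✓, 35 ✗, 40 ✗
A ∩ B = {23, 24}

{23, 24}


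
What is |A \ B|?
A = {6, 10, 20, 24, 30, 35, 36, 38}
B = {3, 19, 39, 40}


Set A = {6, 10, 20, 24, 30, 35, 36, 38}
Set B = {3, 19, 39, 40}
A \ B = {6, 10, 20, 24, 30, 35, 36, 38}
|A \ B| = 8

8


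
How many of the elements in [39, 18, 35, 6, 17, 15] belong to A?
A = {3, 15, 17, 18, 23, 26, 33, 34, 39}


Set A = {3, 15, 17, 18, 23, 26, 33, 34, 39}
Candidates: [39, 18, 35, 6, 17, 15]
Check each candidate:
39 ∈ A, 18 ∈ A, 35 ∉ A, 6 ∉ A, 17 ∈ A, 15 ∈ A
Count of candidates in A: 4

4


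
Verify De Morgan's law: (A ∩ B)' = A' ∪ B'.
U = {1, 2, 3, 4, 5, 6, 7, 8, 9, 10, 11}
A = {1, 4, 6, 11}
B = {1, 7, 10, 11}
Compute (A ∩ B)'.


U = {1, 2, 3, 4, 5, 6, 7, 8, 9, 10, 11}
A = {1, 4, 6, 11}, B = {1, 7, 10, 11}
A ∩ B = {1, 11}
(A ∩ B)' = U \ (A ∩ B) = {2, 3, 4, 5, 6, 7, 8, 9, 10}
Verification via A' ∪ B': A' = {2, 3, 5, 7, 8, 9, 10}, B' = {2, 3, 4, 5, 6, 8, 9}
A' ∪ B' = {2, 3, 4, 5, 6, 7, 8, 9, 10} ✓

{2, 3, 4, 5, 6, 7, 8, 9, 10}


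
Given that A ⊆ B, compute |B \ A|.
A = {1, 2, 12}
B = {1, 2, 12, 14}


Set A = {1, 2, 12}, |A| = 3
Set B = {1, 2, 12, 14}, |B| = 4
Since A ⊆ B: B \ A = {14}
|B| - |A| = 4 - 3 = 1

1


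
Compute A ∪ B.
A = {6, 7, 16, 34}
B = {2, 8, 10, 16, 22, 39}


Set A = {6, 7, 16, 34}
Set B = {2, 8, 10, 16, 22, 39}
A ∪ B includes all elements in either set.
Elements from A: {6, 7, 16, 34}
Elements from B not already included: {2, 8, 10, 22, 39}
A ∪ B = {2, 6, 7, 8, 10, 16, 22, 34, 39}

{2, 6, 7, 8, 10, 16, 22, 34, 39}


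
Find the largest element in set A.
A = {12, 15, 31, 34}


Set A = {12, 15, 31, 34}
Elements in ascending order: 12, 15, 31, 34
The largest element is 34.

34


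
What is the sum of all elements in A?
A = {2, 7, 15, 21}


Set A = {2, 7, 15, 21}
Sum = 2 + 7 + 15 + 21 = 45

45


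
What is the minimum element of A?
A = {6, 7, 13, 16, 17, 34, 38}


Set A = {6, 7, 13, 16, 17, 34, 38}
Elements in ascending order: 6, 7, 13, 16, 17, 34, 38
The smallest element is 6.

6


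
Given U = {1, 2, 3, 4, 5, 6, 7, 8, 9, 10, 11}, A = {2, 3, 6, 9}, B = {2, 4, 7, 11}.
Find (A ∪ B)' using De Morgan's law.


U = {1, 2, 3, 4, 5, 6, 7, 8, 9, 10, 11}
A = {2, 3, 6, 9}, B = {2, 4, 7, 11}
A ∪ B = {2, 3, 4, 6, 7, 9, 11}
(A ∪ B)' = U \ (A ∪ B) = {1, 5, 8, 10}
Verification via A' ∩ B': A' = {1, 4, 5, 7, 8, 10, 11}, B' = {1, 3, 5, 6, 8, 9, 10}
A' ∩ B' = {1, 5, 8, 10} ✓

{1, 5, 8, 10}


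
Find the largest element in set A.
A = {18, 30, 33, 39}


Set A = {18, 30, 33, 39}
Elements in ascending order: 18, 30, 33, 39
The largest element is 39.

39


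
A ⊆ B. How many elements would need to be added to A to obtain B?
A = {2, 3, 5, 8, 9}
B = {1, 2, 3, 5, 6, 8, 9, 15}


Set A = {2, 3, 5, 8, 9}, |A| = 5
Set B = {1, 2, 3, 5, 6, 8, 9, 15}, |B| = 8
Since A ⊆ B: B \ A = {1, 6, 15}
|B| - |A| = 8 - 5 = 3

3


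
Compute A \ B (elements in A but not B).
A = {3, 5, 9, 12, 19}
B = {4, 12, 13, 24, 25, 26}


Set A = {3, 5, 9, 12, 19}
Set B = {4, 12, 13, 24, 25, 26}
A \ B includes elements in A that are not in B.
Check each element of A:
3 (not in B, keep), 5 (not in B, keep), 9 (not in B, keep), 12 (in B, remove), 19 (not in B, keep)
A \ B = {3, 5, 9, 19}

{3, 5, 9, 19}


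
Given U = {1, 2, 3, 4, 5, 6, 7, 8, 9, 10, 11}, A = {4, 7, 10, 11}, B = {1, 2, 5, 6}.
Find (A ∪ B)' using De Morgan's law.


U = {1, 2, 3, 4, 5, 6, 7, 8, 9, 10, 11}
A = {4, 7, 10, 11}, B = {1, 2, 5, 6}
A ∪ B = {1, 2, 4, 5, 6, 7, 10, 11}
(A ∪ B)' = U \ (A ∪ B) = {3, 8, 9}
Verification via A' ∩ B': A' = {1, 2, 3, 5, 6, 8, 9}, B' = {3, 4, 7, 8, 9, 10, 11}
A' ∩ B' = {3, 8, 9} ✓

{3, 8, 9}


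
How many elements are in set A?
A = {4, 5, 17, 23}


Set A = {4, 5, 17, 23}
Listing elements: 4, 5, 17, 23
Counting: 4 elements
|A| = 4

4


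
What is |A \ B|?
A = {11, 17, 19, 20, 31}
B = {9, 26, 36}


Set A = {11, 17, 19, 20, 31}
Set B = {9, 26, 36}
A \ B = {11, 17, 19, 20, 31}
|A \ B| = 5

5


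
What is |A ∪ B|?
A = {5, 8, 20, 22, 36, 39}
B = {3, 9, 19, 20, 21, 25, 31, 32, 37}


Set A = {5, 8, 20, 22, 36, 39}, |A| = 6
Set B = {3, 9, 19, 20, 21, 25, 31, 32, 37}, |B| = 9
A ∩ B = {20}, |A ∩ B| = 1
|A ∪ B| = |A| + |B| - |A ∩ B| = 6 + 9 - 1 = 14

14


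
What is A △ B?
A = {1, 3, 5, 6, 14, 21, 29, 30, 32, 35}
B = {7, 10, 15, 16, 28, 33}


Set A = {1, 3, 5, 6, 14, 21, 29, 30, 32, 35}
Set B = {7, 10, 15, 16, 28, 33}
A △ B = (A \ B) ∪ (B \ A)
Elements in A but not B: {1, 3, 5, 6, 14, 21, 29, 30, 32, 35}
Elements in B but not A: {7, 10, 15, 16, 28, 33}
A △ B = {1, 3, 5, 6, 7, 10, 14, 15, 16, 21, 28, 29, 30, 32, 33, 35}

{1, 3, 5, 6, 7, 10, 14, 15, 16, 21, 28, 29, 30, 32, 33, 35}


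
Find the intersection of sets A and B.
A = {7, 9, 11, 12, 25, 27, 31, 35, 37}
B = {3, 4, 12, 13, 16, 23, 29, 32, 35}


Set A = {7, 9, 11, 12, 25, 27, 31, 35, 37}
Set B = {3, 4, 12, 13, 16, 23, 29, 32, 35}
A ∩ B includes only elements in both sets.
Check each element of A against B:
7 ✗, 9 ✗, 11 ✗, 12 ✓, 25 ✗, 27 ✗, 31 ✗, 35 ✓, 37 ✗
A ∩ B = {12, 35}

{12, 35}


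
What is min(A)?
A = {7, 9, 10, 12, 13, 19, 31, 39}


Set A = {7, 9, 10, 12, 13, 19, 31, 39}
Elements in ascending order: 7, 9, 10, 12, 13, 19, 31, 39
The smallest element is 7.

7


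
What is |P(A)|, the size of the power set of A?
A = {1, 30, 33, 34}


Set A = {1, 30, 33, 34}
|A| = 4
The power set P(A) contains all subsets of A.
|P(A)| = 2^|A| = 2^4 = 16

16


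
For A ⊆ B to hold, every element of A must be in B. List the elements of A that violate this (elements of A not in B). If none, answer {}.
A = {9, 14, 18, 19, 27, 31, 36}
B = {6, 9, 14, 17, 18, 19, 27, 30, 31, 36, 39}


Set A = {9, 14, 18, 19, 27, 31, 36}
Set B = {6, 9, 14, 17, 18, 19, 27, 30, 31, 36, 39}
Check each element of A against B:
9 ∈ B, 14 ∈ B, 18 ∈ B, 19 ∈ B, 27 ∈ B, 31 ∈ B, 36 ∈ B
Elements of A not in B: {}

{}


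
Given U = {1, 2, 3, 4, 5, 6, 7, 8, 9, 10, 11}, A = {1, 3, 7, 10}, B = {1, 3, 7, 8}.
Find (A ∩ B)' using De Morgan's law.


U = {1, 2, 3, 4, 5, 6, 7, 8, 9, 10, 11}
A = {1, 3, 7, 10}, B = {1, 3, 7, 8}
A ∩ B = {1, 3, 7}
(A ∩ B)' = U \ (A ∩ B) = {2, 4, 5, 6, 8, 9, 10, 11}
Verification via A' ∪ B': A' = {2, 4, 5, 6, 8, 9, 11}, B' = {2, 4, 5, 6, 9, 10, 11}
A' ∪ B' = {2, 4, 5, 6, 8, 9, 10, 11} ✓

{2, 4, 5, 6, 8, 9, 10, 11}


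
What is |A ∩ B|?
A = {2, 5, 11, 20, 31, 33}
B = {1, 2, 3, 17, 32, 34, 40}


Set A = {2, 5, 11, 20, 31, 33}
Set B = {1, 2, 3, 17, 32, 34, 40}
A ∩ B = {2}
|A ∩ B| = 1

1


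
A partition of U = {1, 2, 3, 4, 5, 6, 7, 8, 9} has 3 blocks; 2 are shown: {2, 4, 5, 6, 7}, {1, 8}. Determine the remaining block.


U = {1, 2, 3, 4, 5, 6, 7, 8, 9}
Shown blocks: {2, 4, 5, 6, 7}, {1, 8}
A partition's blocks are pairwise disjoint and cover U, so the missing block = U \ (union of shown blocks).
Union of shown blocks: {1, 2, 4, 5, 6, 7, 8}
Missing block = U \ (union) = {3, 9}

{3, 9}


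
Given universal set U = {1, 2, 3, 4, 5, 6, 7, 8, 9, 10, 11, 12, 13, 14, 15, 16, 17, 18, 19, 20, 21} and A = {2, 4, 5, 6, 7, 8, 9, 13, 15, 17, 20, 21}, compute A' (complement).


Universal set U = {1, 2, 3, 4, 5, 6, 7, 8, 9, 10, 11, 12, 13, 14, 15, 16, 17, 18, 19, 20, 21}
Set A = {2, 4, 5, 6, 7, 8, 9, 13, 15, 17, 20, 21}
A' = U \ A = elements in U but not in A
Checking each element of U:
1 (not in A, include), 2 (in A, exclude), 3 (not in A, include), 4 (in A, exclude), 5 (in A, exclude), 6 (in A, exclude), 7 (in A, exclude), 8 (in A, exclude), 9 (in A, exclude), 10 (not in A, include), 11 (not in A, include), 12 (not in A, include), 13 (in A, exclude), 14 (not in A, include), 15 (in A, exclude), 16 (not in A, include), 17 (in A, exclude), 18 (not in A, include), 19 (not in A, include), 20 (in A, exclude), 21 (in A, exclude)
A' = {1, 3, 10, 11, 12, 14, 16, 18, 19}

{1, 3, 10, 11, 12, 14, 16, 18, 19}
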